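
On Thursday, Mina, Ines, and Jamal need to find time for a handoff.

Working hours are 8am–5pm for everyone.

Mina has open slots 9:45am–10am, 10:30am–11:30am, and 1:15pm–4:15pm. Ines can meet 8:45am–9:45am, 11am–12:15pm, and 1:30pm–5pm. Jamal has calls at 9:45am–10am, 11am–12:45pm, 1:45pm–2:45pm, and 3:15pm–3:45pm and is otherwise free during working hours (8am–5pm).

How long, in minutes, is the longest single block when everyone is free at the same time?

30 minutes

Jamal free within 08:00–17:00: 08:00–09:45, 10:00–11:00, 12:45–13:45, 14:45–15:15, 15:45–17:00.
Mina ∩ Ines: 11:00–11:30, 13:30–16:15.
Mina ∩ Ines ∩ Jamal: 13:30–13:45, 14:45–15:15, 15:45–16:15.
Common window lengths: 15, 30, 30 min; longest is 30.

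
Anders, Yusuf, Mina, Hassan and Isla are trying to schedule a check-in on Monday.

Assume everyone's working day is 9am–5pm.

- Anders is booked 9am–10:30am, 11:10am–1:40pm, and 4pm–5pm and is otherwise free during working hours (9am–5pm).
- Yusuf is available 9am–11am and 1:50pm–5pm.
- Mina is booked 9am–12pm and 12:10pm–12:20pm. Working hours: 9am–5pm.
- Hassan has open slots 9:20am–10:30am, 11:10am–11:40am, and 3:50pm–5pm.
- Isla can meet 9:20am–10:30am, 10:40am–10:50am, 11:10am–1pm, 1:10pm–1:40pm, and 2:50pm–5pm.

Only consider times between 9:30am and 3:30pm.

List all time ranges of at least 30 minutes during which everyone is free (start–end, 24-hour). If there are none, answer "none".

Anders free within 09:00–17:00: 10:30–11:10, 13:40–16:00.
Mina free within 09:00–17:00: 12:00–12:10, 12:20–17:00.
Anders ∩ Yusuf: 10:30–11:00, 13:50–16:00.
Anders ∩ Yusuf ∩ Mina: 13:50–16:00.
Anders ∩ Yusuf ∩ Mina ∩ Hassan: 15:50–16:00.
Anders ∩ Yusuf ∩ Mina ∩ Hassan ∩ Isla: 15:50–16:00.
Restricted to 09:30–15:30: (none).
Windows ≥ 30 min: (none).

none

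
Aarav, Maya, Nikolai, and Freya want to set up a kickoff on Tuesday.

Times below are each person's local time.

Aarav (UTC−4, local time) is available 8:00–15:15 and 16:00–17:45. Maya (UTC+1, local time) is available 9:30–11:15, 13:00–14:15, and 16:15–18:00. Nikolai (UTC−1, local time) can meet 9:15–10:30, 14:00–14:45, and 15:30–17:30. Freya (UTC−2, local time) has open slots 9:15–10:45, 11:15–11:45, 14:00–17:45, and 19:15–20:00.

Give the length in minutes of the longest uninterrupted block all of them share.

Aarav → UTC: 12:00–19:15, 20:00–21:45.
Maya → UTC: 08:30–10:15, 12:00–13:15, 15:15–17:00.
Nikolai → UTC: 10:15–11:30, 15:00–15:45, 16:30–18:30.
Freya → UTC: 11:15–12:45, 13:15–13:45, 16:00–19:45, 21:15–22:00.
Aarav ∩ Maya: 12:00–13:15, 15:15–17:00.
Aarav ∩ Maya ∩ Nikolai: 15:15–15:45, 16:30–17:00.
Aarav ∩ Maya ∩ Nikolai ∩ Freya: 16:30–17:00.
Single common window of 30 minutes.

30 minutes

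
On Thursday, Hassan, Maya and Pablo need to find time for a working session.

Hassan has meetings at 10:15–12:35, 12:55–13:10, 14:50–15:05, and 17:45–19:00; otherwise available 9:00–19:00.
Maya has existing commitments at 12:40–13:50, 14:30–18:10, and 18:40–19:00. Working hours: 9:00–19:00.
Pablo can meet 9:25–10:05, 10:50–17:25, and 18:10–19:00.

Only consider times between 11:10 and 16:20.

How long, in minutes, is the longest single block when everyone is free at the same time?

Hassan free within 09:00–19:00: 09:00–10:15, 12:35–12:55, 13:10–14:50, 15:05–17:45.
Maya free within 09:00–19:00: 09:00–12:40, 13:50–14:30, 18:10–18:40.
Hassan ∩ Maya: 09:00–10:15, 12:35–12:40, 13:50–14:30.
Hassan ∩ Maya ∩ Pablo: 09:25–10:05, 12:35–12:40, 13:50–14:30.
Restricted to 11:10–16:20: 12:35–12:40, 13:50–14:30.
Common window lengths: 5, 40 min; longest is 40.

40 minutes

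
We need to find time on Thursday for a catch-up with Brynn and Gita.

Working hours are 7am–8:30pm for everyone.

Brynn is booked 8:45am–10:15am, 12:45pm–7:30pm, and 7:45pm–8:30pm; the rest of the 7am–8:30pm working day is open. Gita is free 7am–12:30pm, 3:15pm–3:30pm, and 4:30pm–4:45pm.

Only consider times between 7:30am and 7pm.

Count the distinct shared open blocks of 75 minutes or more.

2

Brynn free within 07:00–20:30: 07:00–08:45, 10:15–12:45, 19:30–19:45.
Brynn ∩ Gita: 07:00–08:45, 10:15–12:30.
Restricted to 07:30–19:00: 07:30–08:45, 10:15–12:30.
Windows ≥ 75 min: 07:30–08:45, 10:15–12:30.
That's 2 windows.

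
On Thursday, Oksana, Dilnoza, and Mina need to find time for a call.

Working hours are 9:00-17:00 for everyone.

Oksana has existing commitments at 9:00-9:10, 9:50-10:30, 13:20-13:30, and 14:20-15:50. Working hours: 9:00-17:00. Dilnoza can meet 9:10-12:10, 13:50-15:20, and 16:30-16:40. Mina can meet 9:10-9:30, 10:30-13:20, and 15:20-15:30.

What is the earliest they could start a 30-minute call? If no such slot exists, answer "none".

10:30

Oksana free within 09:00–17:00: 09:10–09:50, 10:30–13:20, 13:30–14:20, 15:50–17:00.
Oksana ∩ Dilnoza: 09:10–09:50, 10:30–12:10, 13:50–14:20, 16:30–16:40.
Oksana ∩ Dilnoza ∩ Mina: 09:10–09:30, 10:30–12:10.
Windows ≥ 30 min: 10:30–12:10.
Earliest such window starts at 10:30.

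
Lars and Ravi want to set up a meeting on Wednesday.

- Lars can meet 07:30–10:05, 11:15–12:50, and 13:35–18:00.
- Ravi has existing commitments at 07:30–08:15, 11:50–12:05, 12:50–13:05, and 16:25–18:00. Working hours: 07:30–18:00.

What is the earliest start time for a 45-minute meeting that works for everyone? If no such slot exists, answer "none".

Ravi free within 07:30–18:00: 08:15–11:50, 12:05–12:50, 13:05–16:25.
Lars ∩ Ravi: 08:15–10:05, 11:15–11:50, 12:05–12:50, 13:35–16:25.
Windows ≥ 45 min: 08:15–10:05, 12:05–12:50, 13:35–16:25.
Earliest such window starts at 08:15.

08:15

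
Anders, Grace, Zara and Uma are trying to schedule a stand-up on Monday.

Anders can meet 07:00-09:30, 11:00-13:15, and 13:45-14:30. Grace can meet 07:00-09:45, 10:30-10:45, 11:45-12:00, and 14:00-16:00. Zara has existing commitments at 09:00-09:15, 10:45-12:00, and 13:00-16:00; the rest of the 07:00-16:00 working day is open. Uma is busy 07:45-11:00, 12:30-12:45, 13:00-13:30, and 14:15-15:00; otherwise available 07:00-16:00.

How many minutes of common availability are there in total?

Zara free within 07:00–16:00: 07:00–09:00, 09:15–10:45, 12:00–13:00.
Uma free within 07:00–16:00: 07:00–07:45, 11:00–12:30, 12:45–13:00, 13:30–14:15, 15:00–16:00.
Anders ∩ Grace: 07:00–09:30, 11:45–12:00, 14:00–14:30.
Anders ∩ Grace ∩ Zara: 07:00–09:00, 09:15–09:30.
Anders ∩ Grace ∩ Zara ∩ Uma: 07:00–07:45.
Total common minutes: 45.

45 minutes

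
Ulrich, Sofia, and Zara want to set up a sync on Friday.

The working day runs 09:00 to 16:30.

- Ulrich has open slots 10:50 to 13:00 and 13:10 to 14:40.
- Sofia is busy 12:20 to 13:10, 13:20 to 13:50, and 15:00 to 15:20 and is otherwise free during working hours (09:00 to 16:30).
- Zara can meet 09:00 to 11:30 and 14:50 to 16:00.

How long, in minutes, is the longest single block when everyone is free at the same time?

40 minutes

Sofia free within 09:00–16:30: 09:00–12:20, 13:10–13:20, 13:50–15:00, 15:20–16:30.
Ulrich ∩ Sofia: 10:50–12:20, 13:10–13:20, 13:50–14:40.
Ulrich ∩ Sofia ∩ Zara: 10:50–11:30.
Single common window of 40 minutes.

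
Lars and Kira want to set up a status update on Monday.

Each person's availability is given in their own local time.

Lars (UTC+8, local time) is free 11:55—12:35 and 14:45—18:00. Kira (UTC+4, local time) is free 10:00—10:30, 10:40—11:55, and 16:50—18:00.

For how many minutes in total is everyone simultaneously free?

Lars → UTC: 03:55–04:35, 06:45–10:00.
Kira → UTC: 06:00–06:30, 06:40–07:55, 12:50–14:00.
Lars ∩ Kira: 06:45–07:55.
Total common minutes: 70.

70 minutes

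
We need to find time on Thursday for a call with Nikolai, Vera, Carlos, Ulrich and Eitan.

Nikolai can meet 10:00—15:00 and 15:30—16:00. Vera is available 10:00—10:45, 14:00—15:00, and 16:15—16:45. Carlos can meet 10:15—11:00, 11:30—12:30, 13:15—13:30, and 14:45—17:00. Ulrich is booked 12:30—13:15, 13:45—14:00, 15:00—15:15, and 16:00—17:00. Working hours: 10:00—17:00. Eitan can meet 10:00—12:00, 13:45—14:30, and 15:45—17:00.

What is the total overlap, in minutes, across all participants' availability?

30 minutes

Ulrich free within 10:00–17:00: 10:00–12:30, 13:15–13:45, 14:00–15:00, 15:15–16:00.
Nikolai ∩ Vera: 10:00–10:45, 14:00–15:00.
Nikolai ∩ Vera ∩ Carlos: 10:15–10:45, 14:45–15:00.
Nikolai ∩ Vera ∩ Carlos ∩ Ulrich: 10:15–10:45, 14:45–15:00.
Nikolai ∩ Vera ∩ Carlos ∩ Ulrich ∩ Eitan: 10:15–10:45.
Total common minutes: 30.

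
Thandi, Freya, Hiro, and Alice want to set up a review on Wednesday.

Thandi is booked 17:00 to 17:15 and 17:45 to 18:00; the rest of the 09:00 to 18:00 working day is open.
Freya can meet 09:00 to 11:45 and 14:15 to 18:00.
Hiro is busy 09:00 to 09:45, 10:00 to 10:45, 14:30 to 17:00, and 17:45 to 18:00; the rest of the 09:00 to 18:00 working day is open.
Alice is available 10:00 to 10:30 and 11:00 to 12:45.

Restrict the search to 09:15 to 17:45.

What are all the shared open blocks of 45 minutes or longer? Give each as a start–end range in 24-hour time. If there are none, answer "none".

Thandi free within 09:00–18:00: 09:00–17:00, 17:15–17:45.
Hiro free within 09:00–18:00: 09:45–10:00, 10:45–14:30, 17:00–17:45.
Thandi ∩ Freya: 09:00–11:45, 14:15–17:00, 17:15–17:45.
Thandi ∩ Freya ∩ Hiro: 09:45–10:00, 10:45–11:45, 14:15–14:30, 17:15–17:45.
Thandi ∩ Freya ∩ Hiro ∩ Alice: 11:00–11:45.
Restricted to 09:15–17:45: 11:00–11:45.
Windows ≥ 45 min: 11:00–11:45.

11:00–11:45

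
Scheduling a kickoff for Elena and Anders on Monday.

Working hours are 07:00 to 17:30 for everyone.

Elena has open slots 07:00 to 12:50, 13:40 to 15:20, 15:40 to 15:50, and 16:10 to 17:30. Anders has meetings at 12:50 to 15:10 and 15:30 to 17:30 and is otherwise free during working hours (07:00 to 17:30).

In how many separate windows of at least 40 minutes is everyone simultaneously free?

Anders free within 07:00–17:30: 07:00–12:50, 15:10–15:30.
Elena ∩ Anders: 07:00–12:50, 15:10–15:20.
Windows ≥ 40 min: 07:00–12:50.
That's 1 window.

1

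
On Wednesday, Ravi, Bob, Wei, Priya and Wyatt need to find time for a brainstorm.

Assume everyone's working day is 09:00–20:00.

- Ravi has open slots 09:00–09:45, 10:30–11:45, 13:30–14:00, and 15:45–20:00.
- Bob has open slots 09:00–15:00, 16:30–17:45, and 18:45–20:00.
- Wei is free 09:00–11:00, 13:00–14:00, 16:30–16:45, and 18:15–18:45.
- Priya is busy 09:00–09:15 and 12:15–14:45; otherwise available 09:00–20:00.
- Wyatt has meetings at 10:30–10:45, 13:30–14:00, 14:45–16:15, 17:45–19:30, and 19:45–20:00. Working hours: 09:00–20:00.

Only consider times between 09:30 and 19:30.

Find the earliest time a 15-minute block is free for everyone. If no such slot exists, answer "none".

09:30

Priya free within 09:00–20:00: 09:15–12:15, 14:45–20:00.
Wyatt free within 09:00–20:00: 09:00–10:30, 10:45–13:30, 14:00–14:45, 16:15–17:45, 19:30–19:45.
Ravi ∩ Bob: 09:00–09:45, 10:30–11:45, 13:30–14:00, 16:30–17:45, 18:45–20:00.
Ravi ∩ Bob ∩ Wei: 09:00–09:45, 10:30–11:00, 13:30–14:00, 16:30–16:45.
Ravi ∩ Bob ∩ Wei ∩ Priya: 09:15–09:45, 10:30–11:00, 16:30–16:45.
Ravi ∩ Bob ∩ Wei ∩ Priya ∩ Wyatt: 09:15–09:45, 10:45–11:00, 16:30–16:45.
Restricted to 09:30–19:30: 09:30–09:45, 10:45–11:00, 16:30–16:45.
Windows ≥ 15 min: 09:30–09:45, 10:45–11:00, 16:30–16:45.
Earliest such window starts at 09:30.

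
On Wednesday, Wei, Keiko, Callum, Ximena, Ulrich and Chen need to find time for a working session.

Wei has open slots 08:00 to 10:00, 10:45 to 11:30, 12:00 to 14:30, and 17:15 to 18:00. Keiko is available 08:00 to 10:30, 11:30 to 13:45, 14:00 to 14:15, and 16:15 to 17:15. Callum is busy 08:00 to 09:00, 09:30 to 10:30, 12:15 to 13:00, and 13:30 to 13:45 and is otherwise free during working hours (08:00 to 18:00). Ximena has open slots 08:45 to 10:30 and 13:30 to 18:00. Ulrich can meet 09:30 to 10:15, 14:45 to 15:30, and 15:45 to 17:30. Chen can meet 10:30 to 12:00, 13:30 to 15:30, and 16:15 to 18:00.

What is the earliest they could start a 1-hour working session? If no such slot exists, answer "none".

none

Callum free within 08:00–18:00: 09:00–09:30, 10:30–12:15, 13:00–13:30, 13:45–18:00.
Wei ∩ Keiko: 08:00–10:00, 12:00–13:45, 14:00–14:15.
Wei ∩ Keiko ∩ Callum: 09:00–09:30, 12:00–12:15, 13:00–13:30, 14:00–14:15.
Wei ∩ Keiko ∩ Callum ∩ Ximena: 09:00–09:30, 14:00–14:15.
Wei ∩ Keiko ∩ Callum ∩ Ximena ∩ Ulrich: (none).
Wei ∩ Keiko ∩ Callum ∩ Ximena ∩ Ulrich ∩ Chen: (none).
Windows ≥ 60 min: (none).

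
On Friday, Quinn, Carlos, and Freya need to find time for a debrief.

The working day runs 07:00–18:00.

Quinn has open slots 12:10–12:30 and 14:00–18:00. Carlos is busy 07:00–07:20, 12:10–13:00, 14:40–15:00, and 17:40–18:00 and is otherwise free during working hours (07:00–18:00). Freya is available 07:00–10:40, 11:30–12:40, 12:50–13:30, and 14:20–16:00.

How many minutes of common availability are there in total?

80 minutes

Carlos free within 07:00–18:00: 07:20–12:10, 13:00–14:40, 15:00–17:40.
Quinn ∩ Carlos: 14:00–14:40, 15:00–17:40.
Quinn ∩ Carlos ∩ Freya: 14:20–14:40, 15:00–16:00.
Total common minutes: 20 + 60 = 80.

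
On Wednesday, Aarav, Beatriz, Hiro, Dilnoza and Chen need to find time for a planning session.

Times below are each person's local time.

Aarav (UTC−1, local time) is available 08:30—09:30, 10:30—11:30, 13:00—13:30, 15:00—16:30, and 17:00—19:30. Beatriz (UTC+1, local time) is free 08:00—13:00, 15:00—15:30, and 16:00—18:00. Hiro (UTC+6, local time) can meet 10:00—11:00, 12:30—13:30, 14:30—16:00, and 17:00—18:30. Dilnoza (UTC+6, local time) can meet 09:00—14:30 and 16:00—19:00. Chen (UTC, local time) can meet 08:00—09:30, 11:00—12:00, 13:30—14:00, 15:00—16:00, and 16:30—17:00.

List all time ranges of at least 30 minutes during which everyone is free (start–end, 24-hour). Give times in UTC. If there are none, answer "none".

11:30–12:00

Aarav → UTC: 09:30–10:30, 11:30–12:30, 14:00–14:30, 16:00–17:30, 18:00–20:30.
Beatriz → UTC: 07:00–12:00, 14:00–14:30, 15:00–17:00.
Hiro → UTC: 04:00–05:00, 06:30–07:30, 08:30–10:00, 11:00–12:30.
Dilnoza → UTC: 03:00–08:30, 10:00–13:00.
Chen → UTC: 08:00–09:30, 11:00–12:00, 13:30–14:00, 15:00–16:00, 16:30–17:00.
Aarav ∩ Beatriz: 09:30–10:30, 11:30–12:00, 14:00–14:30, 16:00–17:00.
Aarav ∩ Beatriz ∩ Hiro: 09:30–10:00, 11:30–12:00.
Aarav ∩ Beatriz ∩ Hiro ∩ Dilnoza: 11:30–12:00.
Aarav ∩ Beatriz ∩ Hiro ∩ Dilnoza ∩ Chen: 11:30–12:00.
Windows ≥ 30 min: 11:30–12:00.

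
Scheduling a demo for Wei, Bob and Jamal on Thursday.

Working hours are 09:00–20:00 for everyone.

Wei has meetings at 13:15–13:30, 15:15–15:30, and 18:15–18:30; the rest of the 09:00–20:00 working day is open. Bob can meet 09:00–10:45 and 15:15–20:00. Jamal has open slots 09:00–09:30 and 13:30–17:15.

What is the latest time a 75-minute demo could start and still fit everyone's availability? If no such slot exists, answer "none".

Wei free within 09:00–20:00: 09:00–13:15, 13:30–15:15, 15:30–18:15, 18:30–20:00.
Wei ∩ Bob: 09:00–10:45, 15:30–18:15, 18:30–20:00.
Wei ∩ Bob ∩ Jamal: 09:00–09:30, 15:30–17:15.
Windows ≥ 75 min: 15:30–17:15.
Latest start in the last window 15:30–17:15 is 17:15 − 75 min = 16:00.

16:00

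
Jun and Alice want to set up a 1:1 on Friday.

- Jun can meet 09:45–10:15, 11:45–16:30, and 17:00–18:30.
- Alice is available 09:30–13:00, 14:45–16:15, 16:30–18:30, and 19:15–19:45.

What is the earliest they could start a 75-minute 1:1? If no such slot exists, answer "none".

Jun ∩ Alice: 09:45–10:15, 11:45–13:00, 14:45–16:15, 17:00–18:30.
Windows ≥ 75 min: 11:45–13:00, 14:45–16:15, 17:00–18:30.
Earliest such window starts at 11:45.

11:45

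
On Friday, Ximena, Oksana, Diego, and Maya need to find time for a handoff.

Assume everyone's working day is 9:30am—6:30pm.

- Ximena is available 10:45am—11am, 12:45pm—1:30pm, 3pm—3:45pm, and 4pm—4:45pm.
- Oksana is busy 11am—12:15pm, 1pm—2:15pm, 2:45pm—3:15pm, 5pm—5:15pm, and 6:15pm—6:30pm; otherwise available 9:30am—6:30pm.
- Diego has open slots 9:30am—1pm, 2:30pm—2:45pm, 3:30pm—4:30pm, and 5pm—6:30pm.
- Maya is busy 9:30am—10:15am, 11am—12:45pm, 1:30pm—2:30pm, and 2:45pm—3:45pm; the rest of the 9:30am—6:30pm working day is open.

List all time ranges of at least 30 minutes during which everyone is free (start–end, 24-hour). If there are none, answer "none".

Oksana free within 09:30–18:30: 09:30–11:00, 12:15–13:00, 14:15–14:45, 15:15–17:00, 17:15–18:15.
Maya free within 09:30–18:30: 10:15–11:00, 12:45–13:30, 14:30–14:45, 15:45–18:30.
Ximena ∩ Oksana: 10:45–11:00, 12:45–13:00, 15:15–15:45, 16:00–16:45.
Ximena ∩ Oksana ∩ Diego: 10:45–11:00, 12:45–13:00, 15:30–15:45, 16:00–16:30.
Ximena ∩ Oksana ∩ Diego ∩ Maya: 10:45–11:00, 12:45–13:00, 16:00–16:30.
Windows ≥ 30 min: 16:00–16:30.

16:00–16:30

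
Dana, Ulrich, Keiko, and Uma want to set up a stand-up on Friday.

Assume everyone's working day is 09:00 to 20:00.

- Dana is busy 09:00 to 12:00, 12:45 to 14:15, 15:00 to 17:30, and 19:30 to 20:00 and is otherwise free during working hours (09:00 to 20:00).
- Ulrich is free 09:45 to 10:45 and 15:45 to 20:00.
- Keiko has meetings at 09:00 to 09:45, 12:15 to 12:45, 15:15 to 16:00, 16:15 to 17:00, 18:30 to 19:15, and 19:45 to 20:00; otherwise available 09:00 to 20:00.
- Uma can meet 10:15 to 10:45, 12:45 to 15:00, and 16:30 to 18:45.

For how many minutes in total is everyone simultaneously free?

Dana free within 09:00–20:00: 12:00–12:45, 14:15–15:00, 17:30–19:30.
Keiko free within 09:00–20:00: 09:45–12:15, 12:45–15:15, 16:00–16:15, 17:00–18:30, 19:15–19:45.
Dana ∩ Ulrich: 17:30–19:30.
Dana ∩ Ulrich ∩ Keiko: 17:30–18:30, 19:15–19:30.
Dana ∩ Ulrich ∩ Keiko ∩ Uma: 17:30–18:30.
Total common minutes: 60.

60 minutes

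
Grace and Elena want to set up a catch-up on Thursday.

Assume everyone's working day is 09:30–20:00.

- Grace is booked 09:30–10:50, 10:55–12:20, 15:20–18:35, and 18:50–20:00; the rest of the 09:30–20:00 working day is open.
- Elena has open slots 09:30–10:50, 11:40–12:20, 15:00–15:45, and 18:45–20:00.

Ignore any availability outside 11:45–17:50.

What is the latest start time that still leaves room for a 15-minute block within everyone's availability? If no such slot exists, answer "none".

15:05

Grace free within 09:30–20:00: 10:50–10:55, 12:20–15:20, 18:35–18:50.
Grace ∩ Elena: 15:00–15:20, 18:45–18:50.
Restricted to 11:45–17:50: 15:00–15:20.
Windows ≥ 15 min: 15:00–15:20.
Latest start in the last window 15:00–15:20 is 15:20 − 15 min = 15:05.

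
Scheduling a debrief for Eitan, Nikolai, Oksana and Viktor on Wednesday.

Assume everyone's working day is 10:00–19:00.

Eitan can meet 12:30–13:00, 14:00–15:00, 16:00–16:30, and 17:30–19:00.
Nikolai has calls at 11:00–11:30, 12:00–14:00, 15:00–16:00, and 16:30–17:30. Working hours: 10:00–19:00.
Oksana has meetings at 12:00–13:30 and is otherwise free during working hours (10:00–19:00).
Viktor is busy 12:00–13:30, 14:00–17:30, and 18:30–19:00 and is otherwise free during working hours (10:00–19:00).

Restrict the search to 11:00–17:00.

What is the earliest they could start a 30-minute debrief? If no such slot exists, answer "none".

Nikolai free within 10:00–19:00: 10:00–11:00, 11:30–12:00, 14:00–15:00, 16:00–16:30, 17:30–19:00.
Oksana free within 10:00–19:00: 10:00–12:00, 13:30–19:00.
Viktor free within 10:00–19:00: 10:00–12:00, 13:30–14:00, 17:30–18:30.
Eitan ∩ Nikolai: 14:00–15:00, 16:00–16:30, 17:30–19:00.
Eitan ∩ Nikolai ∩ Oksana: 14:00–15:00, 16:00–16:30, 17:30–19:00.
Eitan ∩ Nikolai ∩ Oksana ∩ Viktor: 17:30–18:30.
Restricted to 11:00–17:00: (none).
Windows ≥ 30 min: (none).

none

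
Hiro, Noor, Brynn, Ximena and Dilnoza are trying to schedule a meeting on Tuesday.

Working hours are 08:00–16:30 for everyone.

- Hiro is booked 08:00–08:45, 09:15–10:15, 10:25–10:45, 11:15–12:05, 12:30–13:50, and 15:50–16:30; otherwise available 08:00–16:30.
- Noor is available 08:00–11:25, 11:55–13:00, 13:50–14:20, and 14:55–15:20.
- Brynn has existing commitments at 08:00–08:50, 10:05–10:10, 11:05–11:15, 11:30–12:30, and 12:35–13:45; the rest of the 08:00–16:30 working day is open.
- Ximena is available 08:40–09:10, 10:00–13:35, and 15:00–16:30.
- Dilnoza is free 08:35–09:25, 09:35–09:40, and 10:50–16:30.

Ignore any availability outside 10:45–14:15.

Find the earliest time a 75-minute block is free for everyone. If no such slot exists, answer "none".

Hiro free within 08:00–16:30: 08:45–09:15, 10:15–10:25, 10:45–11:15, 12:05–12:30, 13:50–15:50.
Brynn free within 08:00–16:30: 08:50–10:05, 10:10–11:05, 11:15–11:30, 12:30–12:35, 13:45–16:30.
Hiro ∩ Noor: 08:45–09:15, 10:15–10:25, 10:45–11:15, 12:05–12:30, 13:50–14:20, 14:55–15:20.
Hiro ∩ Noor ∩ Brynn: 08:50–09:15, 10:15–10:25, 10:45–11:05, 13:50–14:20, 14:55–15:20.
Hiro ∩ Noor ∩ Brynn ∩ Ximena: 08:50–09:10, 10:15–10:25, 10:45–11:05, 15:00–15:20.
Hiro ∩ Noor ∩ Brynn ∩ Ximena ∩ Dilnoza: 08:50–09:10, 10:50–11:05, 15:00–15:20.
Restricted to 10:45–14:15: 10:50–11:05.
Windows ≥ 75 min: (none).

none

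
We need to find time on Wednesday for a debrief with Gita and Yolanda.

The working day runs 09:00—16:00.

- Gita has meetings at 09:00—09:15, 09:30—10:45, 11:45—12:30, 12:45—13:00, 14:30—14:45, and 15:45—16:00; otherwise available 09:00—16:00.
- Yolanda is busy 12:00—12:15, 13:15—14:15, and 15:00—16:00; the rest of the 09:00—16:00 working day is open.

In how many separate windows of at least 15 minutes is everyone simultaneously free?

Gita free within 09:00–16:00: 09:15–09:30, 10:45–11:45, 12:30–12:45, 13:00–14:30, 14:45–15:45.
Yolanda free within 09:00–16:00: 09:00–12:00, 12:15–13:15, 14:15–15:00.
Gita ∩ Yolanda: 09:15–09:30, 10:45–11:45, 12:30–12:45, 13:00–13:15, 14:15–14:30, 14:45–15:00.
Windows ≥ 15 min: 09:15–09:30, 10:45–11:45, 12:30–12:45, 13:00–13:15, 14:15–14:30, 14:45–15:00.
That's 6 windows.

6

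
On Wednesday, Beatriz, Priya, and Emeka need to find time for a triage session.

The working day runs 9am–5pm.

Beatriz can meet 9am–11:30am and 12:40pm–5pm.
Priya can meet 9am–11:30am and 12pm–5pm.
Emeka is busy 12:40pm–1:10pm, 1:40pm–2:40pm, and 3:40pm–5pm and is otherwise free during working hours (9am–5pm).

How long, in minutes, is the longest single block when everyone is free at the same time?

Emeka free within 09:00–17:00: 09:00–12:40, 13:10–13:40, 14:40–15:40.
Beatriz ∩ Priya: 09:00–11:30, 12:40–17:00.
Beatriz ∩ Priya ∩ Emeka: 09:00–11:30, 13:10–13:40, 14:40–15:40.
Common window lengths: 150, 30, 60 min; longest is 150.

150 minutes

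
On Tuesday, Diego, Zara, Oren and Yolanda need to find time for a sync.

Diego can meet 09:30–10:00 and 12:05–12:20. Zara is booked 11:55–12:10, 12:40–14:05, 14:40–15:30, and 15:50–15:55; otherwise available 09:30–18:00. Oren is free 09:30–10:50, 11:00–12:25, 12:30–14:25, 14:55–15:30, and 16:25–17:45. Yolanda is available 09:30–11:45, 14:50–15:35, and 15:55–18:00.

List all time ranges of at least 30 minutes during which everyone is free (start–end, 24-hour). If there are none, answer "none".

09:30–10:00

Zara free within 09:30–18:00: 09:30–11:55, 12:10–12:40, 14:05–14:40, 15:30–15:50, 15:55–18:00.
Diego ∩ Zara: 09:30–10:00, 12:10–12:20.
Diego ∩ Zara ∩ Oren: 09:30–10:00, 12:10–12:20.
Diego ∩ Zara ∩ Oren ∩ Yolanda: 09:30–10:00.
Windows ≥ 30 min: 09:30–10:00.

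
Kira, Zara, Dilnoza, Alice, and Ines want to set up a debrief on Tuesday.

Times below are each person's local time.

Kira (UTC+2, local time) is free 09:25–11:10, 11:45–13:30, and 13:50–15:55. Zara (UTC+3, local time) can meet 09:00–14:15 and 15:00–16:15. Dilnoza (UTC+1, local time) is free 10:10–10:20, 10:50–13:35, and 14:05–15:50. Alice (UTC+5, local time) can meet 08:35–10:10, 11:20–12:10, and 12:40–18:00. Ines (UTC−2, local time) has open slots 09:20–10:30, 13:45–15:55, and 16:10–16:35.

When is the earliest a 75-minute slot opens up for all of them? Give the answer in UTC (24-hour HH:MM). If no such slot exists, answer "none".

Kira → UTC: 07:25–09:10, 09:45–11:30, 11:50–13:55.
Zara → UTC: 06:00–11:15, 12:00–13:15.
Dilnoza → UTC: 09:10–09:20, 09:50–12:35, 13:05–14:50.
Alice → UTC: 03:35–05:10, 06:20–07:10, 07:40–13:00.
Ines → UTC: 11:20–12:30, 15:45–17:55, 18:10–18:35.
Kira ∩ Zara: 07:25–09:10, 09:45–11:15, 12:00–13:15.
Kira ∩ Zara ∩ Dilnoza: 09:50–11:15, 12:00–12:35, 13:05–13:15.
Kira ∩ Zara ∩ Dilnoza ∩ Alice: 09:50–11:15, 12:00–12:35.
Kira ∩ Zara ∩ Dilnoza ∩ Alice ∩ Ines: 12:00–12:30.
Windows ≥ 75 min: (none).

none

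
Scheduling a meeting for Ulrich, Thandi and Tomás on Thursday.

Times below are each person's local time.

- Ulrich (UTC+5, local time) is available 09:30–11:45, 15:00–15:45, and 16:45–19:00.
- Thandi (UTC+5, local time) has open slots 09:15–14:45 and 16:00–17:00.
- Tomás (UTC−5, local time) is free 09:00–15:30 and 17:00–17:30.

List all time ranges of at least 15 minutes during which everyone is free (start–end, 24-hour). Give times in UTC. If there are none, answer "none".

Ulrich → UTC: 04:30–06:45, 10:00–10:45, 11:45–14:00.
Thandi → UTC: 04:15–09:45, 11:00–12:00.
Tomás → UTC: 14:00–20:30, 22:00–22:30.
Ulrich ∩ Thandi: 04:30–06:45, 11:45–12:00.
Ulrich ∩ Thandi ∩ Tomás: (none).
Windows ≥ 15 min: (none).

none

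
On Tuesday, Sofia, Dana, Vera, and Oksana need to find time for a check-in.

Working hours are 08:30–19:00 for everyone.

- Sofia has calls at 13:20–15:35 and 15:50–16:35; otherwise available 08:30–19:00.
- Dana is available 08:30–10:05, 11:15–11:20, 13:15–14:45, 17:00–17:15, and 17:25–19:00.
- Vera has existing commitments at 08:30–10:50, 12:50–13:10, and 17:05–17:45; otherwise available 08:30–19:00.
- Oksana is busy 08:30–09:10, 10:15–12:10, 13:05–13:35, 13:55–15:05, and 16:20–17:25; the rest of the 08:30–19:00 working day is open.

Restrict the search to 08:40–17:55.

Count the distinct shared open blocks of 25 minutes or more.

0

Sofia free within 08:30–19:00: 08:30–13:20, 15:35–15:50, 16:35–19:00.
Vera free within 08:30–19:00: 10:50–12:50, 13:10–17:05, 17:45–19:00.
Oksana free within 08:30–19:00: 09:10–10:15, 12:10–13:05, 13:35–13:55, 15:05–16:20, 17:25–19:00.
Sofia ∩ Dana: 08:30–10:05, 11:15–11:20, 13:15–13:20, 17:00–17:15, 17:25–19:00.
Sofia ∩ Dana ∩ Vera: 11:15–11:20, 13:15–13:20, 17:00–17:05, 17:45–19:00.
Sofia ∩ Dana ∩ Vera ∩ Oksana: 17:45–19:00.
Restricted to 08:40–17:55: 17:45–17:55.
Windows ≥ 25 min: (none).
That's 0 windows.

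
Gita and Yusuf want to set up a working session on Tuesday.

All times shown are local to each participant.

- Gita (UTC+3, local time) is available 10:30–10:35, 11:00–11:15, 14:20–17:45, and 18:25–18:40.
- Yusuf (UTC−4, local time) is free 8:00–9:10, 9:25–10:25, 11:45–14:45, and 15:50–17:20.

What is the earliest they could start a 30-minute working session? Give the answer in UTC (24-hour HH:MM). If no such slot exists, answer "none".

12:00

Gita → UTC: 07:30–07:35, 08:00–08:15, 11:20–14:45, 15:25–15:40.
Yusuf → UTC: 12:00–13:10, 13:25–14:25, 15:45–18:45, 19:50–21:20.
Gita ∩ Yusuf: 12:00–13:10, 13:25–14:25.
Windows ≥ 30 min: 12:00–13:10, 13:25–14:25.
Earliest such window starts at 12:00.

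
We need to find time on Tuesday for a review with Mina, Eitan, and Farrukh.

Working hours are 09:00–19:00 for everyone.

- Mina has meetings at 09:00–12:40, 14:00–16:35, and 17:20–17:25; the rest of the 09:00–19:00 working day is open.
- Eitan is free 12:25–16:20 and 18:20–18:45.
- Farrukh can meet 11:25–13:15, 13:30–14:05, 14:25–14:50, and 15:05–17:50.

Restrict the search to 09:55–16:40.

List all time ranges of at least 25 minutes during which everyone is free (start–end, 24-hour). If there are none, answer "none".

Mina free within 09:00–19:00: 12:40–14:00, 16:35–17:20, 17:25–19:00.
Mina ∩ Eitan: 12:40–14:00, 18:20–18:45.
Mina ∩ Eitan ∩ Farrukh: 12:40–13:15, 13:30–14:00.
Restricted to 09:55–16:40: 12:40–13:15, 13:30–14:00.
Windows ≥ 25 min: 12:40–13:15, 13:30–14:00.

12:40–13:15, 13:30–14:00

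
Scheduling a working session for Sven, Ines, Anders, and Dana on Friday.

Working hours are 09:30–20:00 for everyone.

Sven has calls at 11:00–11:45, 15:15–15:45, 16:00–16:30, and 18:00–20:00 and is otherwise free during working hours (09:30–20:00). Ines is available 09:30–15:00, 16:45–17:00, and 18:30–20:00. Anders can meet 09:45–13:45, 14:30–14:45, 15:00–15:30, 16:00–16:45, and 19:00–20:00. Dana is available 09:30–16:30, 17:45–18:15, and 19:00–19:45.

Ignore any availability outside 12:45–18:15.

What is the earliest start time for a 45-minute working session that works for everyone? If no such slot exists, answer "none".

Sven free within 09:30–20:00: 09:30–11:00, 11:45–15:15, 15:45–16:00, 16:30–18:00.
Sven ∩ Ines: 09:30–11:00, 11:45–15:00, 16:45–17:00.
Sven ∩ Ines ∩ Anders: 09:45–11:00, 11:45–13:45, 14:30–14:45.
Sven ∩ Ines ∩ Anders ∩ Dana: 09:45–11:00, 11:45–13:45, 14:30–14:45.
Restricted to 12:45–18:15: 12:45–13:45, 14:30–14:45.
Windows ≥ 45 min: 12:45–13:45.
Earliest such window starts at 12:45.

12:45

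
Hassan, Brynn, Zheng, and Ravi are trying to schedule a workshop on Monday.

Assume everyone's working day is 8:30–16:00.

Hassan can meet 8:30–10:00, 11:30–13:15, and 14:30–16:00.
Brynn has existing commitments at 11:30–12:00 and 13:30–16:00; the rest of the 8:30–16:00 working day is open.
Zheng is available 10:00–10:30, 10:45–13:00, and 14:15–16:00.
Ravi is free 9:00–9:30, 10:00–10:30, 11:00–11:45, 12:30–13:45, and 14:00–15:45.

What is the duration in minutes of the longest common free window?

Brynn free within 08:30–16:00: 08:30–11:30, 12:00–13:30.
Hassan ∩ Brynn: 08:30–10:00, 12:00–13:15.
Hassan ∩ Brynn ∩ Zheng: 12:00–13:00.
Hassan ∩ Brynn ∩ Zheng ∩ Ravi: 12:30–13:00.
Single common window of 30 minutes.

30 minutes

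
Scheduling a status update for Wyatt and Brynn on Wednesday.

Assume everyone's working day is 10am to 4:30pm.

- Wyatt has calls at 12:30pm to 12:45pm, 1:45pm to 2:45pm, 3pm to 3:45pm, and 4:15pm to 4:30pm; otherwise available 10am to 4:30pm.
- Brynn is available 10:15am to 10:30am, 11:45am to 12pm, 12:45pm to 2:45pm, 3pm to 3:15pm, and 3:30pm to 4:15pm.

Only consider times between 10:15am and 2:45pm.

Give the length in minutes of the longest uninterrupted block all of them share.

60 minutes

Wyatt free within 10:00–16:30: 10:00–12:30, 12:45–13:45, 14:45–15:00, 15:45–16:15.
Wyatt ∩ Brynn: 10:15–10:30, 11:45–12:00, 12:45–13:45, 15:45–16:15.
Restricted to 10:15–14:45: 10:15–10:30, 11:45–12:00, 12:45–13:45.
Common window lengths: 15, 15, 60 min; longest is 60.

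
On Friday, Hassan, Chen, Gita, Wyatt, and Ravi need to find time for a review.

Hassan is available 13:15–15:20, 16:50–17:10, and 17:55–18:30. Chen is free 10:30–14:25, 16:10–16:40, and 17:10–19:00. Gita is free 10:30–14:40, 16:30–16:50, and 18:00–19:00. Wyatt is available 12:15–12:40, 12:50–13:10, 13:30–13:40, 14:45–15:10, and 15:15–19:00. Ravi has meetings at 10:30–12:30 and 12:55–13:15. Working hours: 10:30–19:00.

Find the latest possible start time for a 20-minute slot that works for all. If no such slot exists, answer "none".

18:10

Ravi free within 10:30–19:00: 12:30–12:55, 13:15–19:00.
Hassan ∩ Chen: 13:15–14:25, 17:55–18:30.
Hassan ∩ Chen ∩ Gita: 13:15–14:25, 18:00–18:30.
Hassan ∩ Chen ∩ Gita ∩ Wyatt: 13:30–13:40, 18:00–18:30.
Hassan ∩ Chen ∩ Gita ∩ Wyatt ∩ Ravi: 13:30–13:40, 18:00–18:30.
Windows ≥ 20 min: 18:00–18:30.
Latest start in the last window 18:00–18:30 is 18:30 − 20 min = 18:10.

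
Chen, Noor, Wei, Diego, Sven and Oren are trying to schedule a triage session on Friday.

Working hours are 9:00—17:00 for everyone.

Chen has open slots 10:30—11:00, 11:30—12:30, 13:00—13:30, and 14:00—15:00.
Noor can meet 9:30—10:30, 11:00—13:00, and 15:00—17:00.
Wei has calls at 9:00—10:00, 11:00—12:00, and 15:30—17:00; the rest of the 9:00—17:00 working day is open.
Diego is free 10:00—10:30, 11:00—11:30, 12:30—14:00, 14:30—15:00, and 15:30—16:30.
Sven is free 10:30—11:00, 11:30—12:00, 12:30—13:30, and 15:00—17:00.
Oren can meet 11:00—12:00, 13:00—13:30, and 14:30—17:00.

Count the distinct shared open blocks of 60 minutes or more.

Wei free within 09:00–17:00: 10:00–11:00, 12:00–15:30.
Chen ∩ Noor: 11:30–12:30.
Chen ∩ Noor ∩ Wei: 12:00–12:30.
Chen ∩ Noor ∩ Wei ∩ Diego: (none).
Chen ∩ Noor ∩ Wei ∩ Diego ∩ Sven: (none).
Chen ∩ Noor ∩ Wei ∩ Diego ∩ Sven ∩ Oren: (none).
Windows ≥ 60 min: (none).
That's 0 windows.

0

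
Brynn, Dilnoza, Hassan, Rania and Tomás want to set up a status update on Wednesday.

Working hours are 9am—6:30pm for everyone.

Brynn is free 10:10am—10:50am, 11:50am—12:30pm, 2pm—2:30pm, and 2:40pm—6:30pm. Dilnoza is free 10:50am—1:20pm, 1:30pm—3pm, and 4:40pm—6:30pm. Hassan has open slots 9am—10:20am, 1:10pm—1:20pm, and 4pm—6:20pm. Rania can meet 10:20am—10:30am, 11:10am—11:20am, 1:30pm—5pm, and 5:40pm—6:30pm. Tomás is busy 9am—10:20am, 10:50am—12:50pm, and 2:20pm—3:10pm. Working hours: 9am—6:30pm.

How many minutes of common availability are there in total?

Tomás free within 09:00–18:30: 10:20–10:50, 12:50–14:20, 15:10–18:30.
Brynn ∩ Dilnoza: 11:50–12:30, 14:00–14:30, 14:40–15:00, 16:40–18:30.
Brynn ∩ Dilnoza ∩ Hassan: 16:40–18:20.
Brynn ∩ Dilnoza ∩ Hassan ∩ Rania: 16:40–17:00, 17:40–18:20.
Brynn ∩ Dilnoza ∩ Hassan ∩ Rania ∩ Tomás: 16:40–17:00, 17:40–18:20.
Total common minutes: 20 + 40 = 60.

60 minutes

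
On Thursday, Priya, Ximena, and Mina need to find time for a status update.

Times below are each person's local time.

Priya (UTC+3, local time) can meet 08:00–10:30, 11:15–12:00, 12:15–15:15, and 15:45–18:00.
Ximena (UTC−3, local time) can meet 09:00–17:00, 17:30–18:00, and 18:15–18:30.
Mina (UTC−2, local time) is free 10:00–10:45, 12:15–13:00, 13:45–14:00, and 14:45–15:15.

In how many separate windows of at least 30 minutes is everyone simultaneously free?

1

Priya → UTC: 05:00–07:30, 08:15–09:00, 09:15–12:15, 12:45–15:00.
Ximena → UTC: 12:00–20:00, 20:30–21:00, 21:15–21:30.
Mina → UTC: 12:00–12:45, 14:15–15:00, 15:45–16:00, 16:45–17:15.
Priya ∩ Ximena: 12:00–12:15, 12:45–15:00.
Priya ∩ Ximena ∩ Mina: 12:00–12:15, 14:15–15:00.
Windows ≥ 30 min: 14:15–15:00.
That's 1 window.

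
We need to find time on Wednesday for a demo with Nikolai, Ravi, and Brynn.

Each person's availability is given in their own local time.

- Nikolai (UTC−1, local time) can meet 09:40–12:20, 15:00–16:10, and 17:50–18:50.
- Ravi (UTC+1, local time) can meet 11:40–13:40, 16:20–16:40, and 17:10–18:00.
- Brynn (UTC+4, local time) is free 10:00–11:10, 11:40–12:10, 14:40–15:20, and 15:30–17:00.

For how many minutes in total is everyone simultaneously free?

Nikolai → UTC: 10:40–13:20, 16:00–17:10, 18:50–19:50.
Ravi → UTC: 10:40–12:40, 15:20–15:40, 16:10–17:00.
Brynn → UTC: 06:00–07:10, 07:40–08:10, 10:40–11:20, 11:30–13:00.
Nikolai ∩ Ravi: 10:40–12:40, 16:10–17:00.
Nikolai ∩ Ravi ∩ Brynn: 10:40–11:20, 11:30–12:40.
Total common minutes: 40 + 70 = 110.

110 minutes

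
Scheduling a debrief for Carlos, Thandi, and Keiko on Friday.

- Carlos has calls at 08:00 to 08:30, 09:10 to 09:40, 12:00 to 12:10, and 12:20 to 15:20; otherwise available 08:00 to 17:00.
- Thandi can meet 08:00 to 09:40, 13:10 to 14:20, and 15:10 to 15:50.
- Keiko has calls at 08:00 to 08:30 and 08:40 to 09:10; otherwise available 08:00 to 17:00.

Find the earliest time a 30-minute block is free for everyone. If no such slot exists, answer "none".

Carlos free within 08:00–17:00: 08:30–09:10, 09:40–12:00, 12:10–12:20, 15:20–17:00.
Keiko free within 08:00–17:00: 08:30–08:40, 09:10–17:00.
Carlos ∩ Thandi: 08:30–09:10, 15:20–15:50.
Carlos ∩ Thandi ∩ Keiko: 08:30–08:40, 15:20–15:50.
Windows ≥ 30 min: 15:20–15:50.
Earliest such window starts at 15:20.

15:20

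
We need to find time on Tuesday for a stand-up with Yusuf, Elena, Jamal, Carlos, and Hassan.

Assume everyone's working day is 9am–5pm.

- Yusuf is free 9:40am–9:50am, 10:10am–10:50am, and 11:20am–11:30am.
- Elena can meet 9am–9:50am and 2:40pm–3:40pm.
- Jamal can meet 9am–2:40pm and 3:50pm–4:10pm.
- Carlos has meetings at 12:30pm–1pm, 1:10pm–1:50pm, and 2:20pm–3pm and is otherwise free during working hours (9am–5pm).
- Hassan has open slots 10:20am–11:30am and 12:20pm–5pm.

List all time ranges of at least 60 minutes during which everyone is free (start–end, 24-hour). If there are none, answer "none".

none

Carlos free within 09:00–17:00: 09:00–12:30, 13:00–13:10, 13:50–14:20, 15:00–17:00.
Yusuf ∩ Elena: 09:40–09:50.
Yusuf ∩ Elena ∩ Jamal: 09:40–09:50.
Yusuf ∩ Elena ∩ Jamal ∩ Carlos: 09:40–09:50.
Yusuf ∩ Elena ∩ Jamal ∩ Carlos ∩ Hassan: (none).
Windows ≥ 60 min: (none).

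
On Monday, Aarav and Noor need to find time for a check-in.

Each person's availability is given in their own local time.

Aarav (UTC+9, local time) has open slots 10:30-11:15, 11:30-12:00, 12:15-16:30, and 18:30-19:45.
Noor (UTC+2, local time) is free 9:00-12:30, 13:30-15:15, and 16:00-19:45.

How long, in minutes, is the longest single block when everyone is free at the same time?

Aarav → UTC: 01:30–02:15, 02:30–03:00, 03:15–07:30, 09:30–10:45.
Noor → UTC: 07:00–10:30, 11:30–13:15, 14:00–17:45.
Aarav ∩ Noor: 07:00–07:30, 09:30–10:30.
Common window lengths: 30, 60 min; longest is 60.

60 minutes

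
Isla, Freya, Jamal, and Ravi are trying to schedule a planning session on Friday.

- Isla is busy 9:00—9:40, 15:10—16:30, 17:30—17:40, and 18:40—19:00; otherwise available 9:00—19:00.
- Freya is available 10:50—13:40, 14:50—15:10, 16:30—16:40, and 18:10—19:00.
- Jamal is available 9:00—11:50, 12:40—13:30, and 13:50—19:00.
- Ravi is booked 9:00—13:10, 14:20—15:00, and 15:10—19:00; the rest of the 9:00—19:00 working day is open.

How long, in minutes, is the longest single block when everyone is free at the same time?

20 minutes

Isla free within 09:00–19:00: 09:40–15:10, 16:30–17:30, 17:40–18:40.
Ravi free within 09:00–19:00: 13:10–14:20, 15:00–15:10.
Isla ∩ Freya: 10:50–13:40, 14:50–15:10, 16:30–16:40, 18:10–18:40.
Isla ∩ Freya ∩ Jamal: 10:50–11:50, 12:40–13:30, 14:50–15:10, 16:30–16:40, 18:10–18:40.
Isla ∩ Freya ∩ Jamal ∩ Ravi: 13:10–13:30, 15:00–15:10.
Common window lengths: 20, 10 min; longest is 20.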